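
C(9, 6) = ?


C(9,6) = 9!/(6! × 3!)
= 362880/(720 × 6)
= 84

C(9,6) = 84


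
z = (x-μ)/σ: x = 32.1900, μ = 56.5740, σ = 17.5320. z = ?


z = (32.1900 - 56.5740)/17.5320
= -24.3840/17.5320
= -1.3908

z = -1.3908


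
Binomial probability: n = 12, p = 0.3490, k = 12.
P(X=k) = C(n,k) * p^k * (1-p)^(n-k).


C(12,12) = 1
p^12 = 3.265165e-06
(1-p)^0 = 1.000000
P = 1 * 3.265165e-06 * 1.000000 = 3.2652e-06

P(X=12) = 3.2652e-06


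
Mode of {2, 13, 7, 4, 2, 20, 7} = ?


Frequencies: 2:2, 4:1, 7:2, 13:1, 20:1
Max frequency = 2
Mode = 2, 7

Mode = 2, 7


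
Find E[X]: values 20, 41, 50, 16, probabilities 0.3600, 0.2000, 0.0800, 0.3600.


E[X] = 20*0.3600 + 41*0.2000 + 50*0.0800 + 16*0.3600
= 7.2000 + 8.2000 + 4.0000 + 5.7600
= 25.1600

E[X] = 25.1600


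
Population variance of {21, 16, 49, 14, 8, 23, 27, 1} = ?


Mean = 19.8750
Squared deviations: 1.2656, 15.0156, 848.2656, 34.5156, 141.0156, 9.7656, 50.7656, 356.2656
Sum = 1456.8750
Variance = 1456.8750/8 = 182.1094

Variance = 182.1094


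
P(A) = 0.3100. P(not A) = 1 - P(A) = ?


P(not A) = 1 - 0.3100 = 0.6900

P(not A) = 0.6900


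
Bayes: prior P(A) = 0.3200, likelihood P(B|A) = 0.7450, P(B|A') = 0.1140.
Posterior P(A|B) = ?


P(B) = P(B|A)*P(A) + P(B|A')*P(A')
= 0.7450*0.3200 + 0.1140*0.6800
= 0.238400 + 0.077520 = 0.315920
P(A|B) = 0.238400/0.315920 = 0.7546

P(A|B) = 0.7546


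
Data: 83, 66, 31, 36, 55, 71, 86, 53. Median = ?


Sorted: 31, 36, 53, 55, 66, 71, 83, 86
n = 8 (even)
Middle values: 55 and 66
Median = (55+66)/2 = 60.5000

Median = 60.5000


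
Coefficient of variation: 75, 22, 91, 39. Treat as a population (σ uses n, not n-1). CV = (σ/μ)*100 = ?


Mean = 56.7500
SD = 27.5170
CV = (27.5170/56.7500)*100 = 48.4882%

CV = 48.4882%


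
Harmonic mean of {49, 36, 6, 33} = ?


Sum of reciprocals = 1/49 + 1/36 + 1/6 + 1/33 = 0.245156
HM = 4/0.245156 = 16.3162

HM = 16.3162


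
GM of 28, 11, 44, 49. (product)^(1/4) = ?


Product = 28 × 11 × 44 × 49 = 664048
GM = 664048^(1/4) = 28.5463

GM = 28.5463


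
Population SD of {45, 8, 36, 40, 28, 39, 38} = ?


Mean = 33.4286
Variance = 130.2449
SD = sqrt(130.2449) = 11.4125

SD = 11.4125


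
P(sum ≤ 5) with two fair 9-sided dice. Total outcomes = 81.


Total outcomes = 9×9 = 81
Favorable (sum ≤ 5): 10
P = 10/81 = 0.1235

P = 0.1235


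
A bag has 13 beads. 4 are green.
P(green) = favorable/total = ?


P = 4/13 = 0.3077

P = 0.3077


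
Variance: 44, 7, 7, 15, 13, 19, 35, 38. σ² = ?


Mean = 22.2500
Squared deviations: 473.0625, 232.5625, 232.5625, 52.5625, 85.5625, 10.5625, 162.5625, 248.0625
Sum = 1497.5000
Variance = 1497.5000/8 = 187.1875

Variance = 187.1875


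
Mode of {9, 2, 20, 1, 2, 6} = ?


Frequencies: 1:1, 2:2, 6:1, 9:1, 20:1
Max frequency = 2
Mode = 2

Mode = 2


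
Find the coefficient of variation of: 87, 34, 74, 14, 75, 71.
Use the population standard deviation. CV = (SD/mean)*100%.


Mean = 59.1667
SD = 26.0091
CV = (26.0091/59.1667)*100 = 43.9590%

CV = 43.9590%


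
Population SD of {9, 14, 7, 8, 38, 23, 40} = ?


Mean = 19.8571
Variance = 171.8367
SD = sqrt(171.8367) = 13.1087

SD = 13.1087


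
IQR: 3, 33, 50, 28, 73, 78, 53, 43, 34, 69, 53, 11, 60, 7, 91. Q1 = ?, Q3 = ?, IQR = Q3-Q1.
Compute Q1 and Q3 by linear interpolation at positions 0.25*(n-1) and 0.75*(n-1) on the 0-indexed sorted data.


Sorted: 3, 7, 11, 28, 33, 34, 43, 50, 53, 53, 60, 69, 73, 78, 91
Q1 (25th %ile) = 30.5000
Q3 (75th %ile) = 64.5000
IQR = 64.5000 - 30.5000 = 34.0000

IQR = 34.0000


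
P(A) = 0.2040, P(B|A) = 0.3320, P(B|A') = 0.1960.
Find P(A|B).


P(B) = P(B|A)*P(A) + P(B|A')*P(A')
= 0.3320*0.2040 + 0.1960*0.7960
= 0.067728 + 0.156016 = 0.223744
P(A|B) = 0.067728/0.223744 = 0.3027

P(A|B) = 0.3027


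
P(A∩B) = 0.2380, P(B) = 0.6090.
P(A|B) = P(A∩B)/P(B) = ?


P(A|B) = 0.2380/0.6090 = 0.3908

P(A|B) = 0.3908


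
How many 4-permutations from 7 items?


P(7,4) = 7!/3!
= 5040/6
= 840

P(7,4) = 840


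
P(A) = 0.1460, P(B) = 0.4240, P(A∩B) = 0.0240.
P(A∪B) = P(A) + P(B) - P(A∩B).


P(A∪B) = 0.1460 + 0.4240 - 0.0240
= 0.5700 - 0.0240
= 0.5460

P(A∪B) = 0.5460


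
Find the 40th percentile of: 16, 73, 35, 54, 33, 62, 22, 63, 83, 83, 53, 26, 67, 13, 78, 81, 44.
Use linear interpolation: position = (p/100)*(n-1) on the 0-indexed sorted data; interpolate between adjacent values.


Sorted: 13, 16, 22, 26, 33, 35, 44, 53, 54, 62, 63, 67, 73, 78, 81, 83, 83
n = 17
Index = 40/100 * 16 = 6.4000
Lower = data[6] = 44, Upper = data[7] = 53
P40 = 44 + 0.4000*(9) = 47.6000

P40 = 47.6000


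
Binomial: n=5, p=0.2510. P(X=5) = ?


C(5,5) = 1
p^5 = 0.000996
(1-p)^0 = 1.000000
P = 1 * 0.000996 * 1.000000 = 0.0010

P(X=5) = 0.0010


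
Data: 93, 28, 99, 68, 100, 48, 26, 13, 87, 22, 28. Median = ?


Sorted: 13, 22, 26, 28, 28, 48, 68, 87, 93, 99, 100
n = 11 (odd)
Middle value = 48

Median = 48


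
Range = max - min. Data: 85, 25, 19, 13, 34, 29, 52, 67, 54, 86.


Max = 86, Min = 13
Range = 86 - 13 = 73

Range = 73


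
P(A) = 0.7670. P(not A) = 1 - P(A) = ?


P(not A) = 1 - 0.7670 = 0.2330

P(not A) = 0.2330


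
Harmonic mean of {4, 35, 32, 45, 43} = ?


Sum of reciprocals = 1/4 + 1/35 + 1/32 + 1/45 + 1/43 = 0.355299
HM = 5/0.355299 = 14.0726

HM = 14.0726


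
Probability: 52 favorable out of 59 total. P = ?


P = 52/59 = 0.8814

P = 0.8814


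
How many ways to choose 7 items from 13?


C(13,7) = 13!/(7! × 6!)
= 6227020800/(5040 × 720)
= 1716

C(13,7) = 1716


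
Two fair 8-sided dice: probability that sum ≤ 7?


Total outcomes = 8×8 = 64
Favorable (sum ≤ 7): 21
P = 21/64 = 0.3281

P = 0.3281


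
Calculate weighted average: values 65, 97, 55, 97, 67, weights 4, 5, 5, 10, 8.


Numerator = 65*4 + 97*5 + 55*5 + 97*10 + 67*8 = 2526
Denominator = 4 + 5 + 5 + 10 + 8 = 32
WM = 2526/32 = 78.9375

WM = 78.9375


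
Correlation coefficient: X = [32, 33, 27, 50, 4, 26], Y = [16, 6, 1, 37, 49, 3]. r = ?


Mean X = 28.6667, Mean Y = 18.6667
SD X = 13.560564, SD Y = 18.172018
Cov = -58.277778
r = -58.277778/(13.560564*18.172018) = -0.2365

r = -0.2365


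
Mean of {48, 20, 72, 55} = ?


Sum = 48 + 20 + 72 + 55 = 195
n = 4
Mean = 195/4 = 48.7500

Mean = 48.7500


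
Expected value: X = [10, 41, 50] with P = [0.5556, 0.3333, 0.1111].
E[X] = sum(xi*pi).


E[X] = 10*0.5556 + 41*0.3333 + 50*0.1111
= 5.5560 + 13.6653 + 5.5550
= 24.7763

E[X] = 24.7763


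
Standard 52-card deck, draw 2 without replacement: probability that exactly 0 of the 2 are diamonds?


Hypergeometric: P(X=0) = C(13,0)·C(39,2) / C(52,2)
= 1 × 741 / 1326
= 741/1326 = 0.5588

P = 0.5588


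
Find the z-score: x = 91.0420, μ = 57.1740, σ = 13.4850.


z = (91.0420 - 57.1740)/13.4850
= 33.8680/13.4850
= 2.5115

z = 2.5115


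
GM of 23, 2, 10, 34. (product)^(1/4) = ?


Product = 23 × 2 × 10 × 34 = 15640
GM = 15640^(1/4) = 11.1830

GM = 11.1830


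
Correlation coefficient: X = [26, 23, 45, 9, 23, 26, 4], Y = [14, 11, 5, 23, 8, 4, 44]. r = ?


Mean X = 22.2857, Mean Y = 15.5714
SD X = 12.279068, SD Y = 13.036839
Cov = -130.877551
r = -130.877551/(12.279068*13.036839) = -0.8176

r = -0.8176


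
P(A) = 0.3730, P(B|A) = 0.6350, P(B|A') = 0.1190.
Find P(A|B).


P(B) = P(B|A)*P(A) + P(B|A')*P(A')
= 0.6350*0.3730 + 0.1190*0.6270
= 0.236855 + 0.074613 = 0.311468
P(A|B) = 0.236855/0.311468 = 0.7604

P(A|B) = 0.7604


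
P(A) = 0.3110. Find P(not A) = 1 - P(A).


P(not A) = 1 - 0.3110 = 0.6890

P(not A) = 0.6890


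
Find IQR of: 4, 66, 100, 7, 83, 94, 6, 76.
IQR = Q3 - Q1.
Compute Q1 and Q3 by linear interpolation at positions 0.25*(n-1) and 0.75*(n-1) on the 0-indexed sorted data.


Sorted: 4, 6, 7, 66, 76, 83, 94, 100
Q1 (25th %ile) = 6.7500
Q3 (75th %ile) = 85.7500
IQR = 85.7500 - 6.7500 = 79.0000

IQR = 79.0000


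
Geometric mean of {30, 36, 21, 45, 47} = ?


Product = 30 × 36 × 21 × 45 × 47 = 47968200
GM = 47968200^(1/5) = 34.3709

GM = 34.3709


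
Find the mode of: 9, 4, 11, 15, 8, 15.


Frequencies: 4:1, 8:1, 9:1, 11:1, 15:2
Max frequency = 2
Mode = 15

Mode = 15


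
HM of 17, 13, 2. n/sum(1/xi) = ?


Sum of reciprocals = 1/17 + 1/13 + 1/2 = 0.635747
HM = 3/0.635747 = 4.7189

HM = 4.7189


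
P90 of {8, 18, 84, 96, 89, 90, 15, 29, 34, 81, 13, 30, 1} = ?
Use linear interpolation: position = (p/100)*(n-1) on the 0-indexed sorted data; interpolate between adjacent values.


Sorted: 1, 8, 13, 15, 18, 29, 30, 34, 81, 84, 89, 90, 96
n = 13
Index = 90/100 * 12 = 10.8000
Lower = data[10] = 89, Upper = data[11] = 90
P90 = 89 + 0.8000*(1) = 89.8000

P90 = 89.8000


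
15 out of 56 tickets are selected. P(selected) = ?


P = 15/56 = 0.2679

P = 0.2679


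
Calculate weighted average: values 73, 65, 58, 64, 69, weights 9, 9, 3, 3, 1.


Numerator = 73*9 + 65*9 + 58*3 + 64*3 + 69*1 = 1677
Denominator = 9 + 9 + 3 + 3 + 1 = 25
WM = 1677/25 = 67.0800

WM = 67.0800


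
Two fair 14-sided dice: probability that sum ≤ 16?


Total outcomes = 14×14 = 196
Favorable (sum ≤ 16): 118
P = 118/196 = 0.6020

P = 0.6020


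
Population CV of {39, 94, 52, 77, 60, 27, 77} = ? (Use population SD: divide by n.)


Mean = 60.8571
SD = 21.7875
CV = (21.7875/60.8571)*100 = 35.8010%

CV = 35.8010%


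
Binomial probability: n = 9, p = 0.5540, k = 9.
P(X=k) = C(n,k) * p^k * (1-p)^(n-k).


C(9,9) = 1
p^9 = 0.004916
(1-p)^0 = 1.000000
P = 1 * 0.004916 * 1.000000 = 0.0049

P(X=9) = 0.0049


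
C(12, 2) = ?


C(12,2) = 12!/(2! × 10!)
= 479001600/(2 × 3628800)
= 66

C(12,2) = 66


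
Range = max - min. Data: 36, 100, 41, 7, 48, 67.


Max = 100, Min = 7
Range = 100 - 7 = 93

Range = 93


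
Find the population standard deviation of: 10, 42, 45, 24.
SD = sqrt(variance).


Mean = 30.2500
Variance = 201.1875
SD = sqrt(201.1875) = 14.1841

SD = 14.1841


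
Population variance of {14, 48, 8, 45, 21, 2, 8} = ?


Mean = 20.8571
Squared deviations: 47.0204, 736.7347, 165.3061, 582.8776, 0.0204, 355.5918, 165.3061
Sum = 2052.8571
Variance = 2052.8571/7 = 293.2653

Variance = 293.2653


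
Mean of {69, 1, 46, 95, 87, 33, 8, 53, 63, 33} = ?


Sum = 69 + 1 + 46 + 95 + 87 + 33 + 8 + 53 + 63 + 33 = 488
n = 10
Mean = 488/10 = 48.8000

Mean = 48.8000


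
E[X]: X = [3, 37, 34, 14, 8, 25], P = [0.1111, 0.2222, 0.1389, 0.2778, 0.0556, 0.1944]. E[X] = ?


E[X] = 3*0.1111 + 37*0.2222 + 34*0.1389 + 14*0.2778 + 8*0.0556 + 25*0.1944
= 0.3333 + 8.2214 + 4.7226 + 3.8892 + 0.4448 + 4.8600
= 22.4713

E[X] = 22.4713


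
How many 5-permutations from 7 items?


P(7,5) = 7!/2!
= 5040/2
= 2520

P(7,5) = 2520


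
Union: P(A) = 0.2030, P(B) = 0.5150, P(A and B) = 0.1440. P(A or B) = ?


P(A∪B) = 0.2030 + 0.5150 - 0.1440
= 0.7180 - 0.1440
= 0.5740

P(A∪B) = 0.5740


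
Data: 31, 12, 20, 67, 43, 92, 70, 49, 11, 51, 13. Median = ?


Sorted: 11, 12, 13, 20, 31, 43, 49, 51, 67, 70, 92
n = 11 (odd)
Middle value = 43

Median = 43


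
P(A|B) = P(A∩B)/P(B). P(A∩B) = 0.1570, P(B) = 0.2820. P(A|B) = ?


P(A|B) = 0.1570/0.2820 = 0.5567

P(A|B) = 0.5567


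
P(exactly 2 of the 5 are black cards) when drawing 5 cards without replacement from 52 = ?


Hypergeometric: P(X=2) = C(26,2)·C(26,3) / C(52,5)
= 325 × 2600 / 2598960
= 845000/2598960 = 0.3251

P = 0.3251


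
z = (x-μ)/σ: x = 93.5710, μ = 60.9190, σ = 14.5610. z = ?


z = (93.5710 - 60.9190)/14.5610
= 32.6520/14.5610
= 2.2424

z = 2.2424


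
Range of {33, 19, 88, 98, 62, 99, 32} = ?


Max = 99, Min = 19
Range = 99 - 19 = 80

Range = 80


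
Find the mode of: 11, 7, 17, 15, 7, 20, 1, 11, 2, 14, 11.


Frequencies: 1:1, 2:1, 7:2, 11:3, 14:1, 15:1, 17:1, 20:1
Max frequency = 3
Mode = 11

Mode = 11


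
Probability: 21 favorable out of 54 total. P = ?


P = 21/54 = 0.3889

P = 0.3889


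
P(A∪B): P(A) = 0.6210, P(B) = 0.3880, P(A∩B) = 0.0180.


P(A∪B) = 0.6210 + 0.3880 - 0.0180
= 1.0090 - 0.0180
= 0.9910

P(A∪B) = 0.9910


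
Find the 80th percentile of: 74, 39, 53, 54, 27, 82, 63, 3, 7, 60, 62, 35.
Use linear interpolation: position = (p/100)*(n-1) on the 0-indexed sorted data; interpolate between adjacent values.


Sorted: 3, 7, 27, 35, 39, 53, 54, 60, 62, 63, 74, 82
n = 12
Index = 80/100 * 11 = 8.8000
Lower = data[8] = 62, Upper = data[9] = 63
P80 = 62 + 0.8000*(1) = 62.8000

P80 = 62.8000


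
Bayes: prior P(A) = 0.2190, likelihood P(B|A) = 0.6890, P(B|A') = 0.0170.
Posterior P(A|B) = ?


P(B) = P(B|A)*P(A) + P(B|A')*P(A')
= 0.6890*0.2190 + 0.0170*0.7810
= 0.150891 + 0.013277 = 0.164168
P(A|B) = 0.150891/0.164168 = 0.9191

P(A|B) = 0.9191


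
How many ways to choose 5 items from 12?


C(12,5) = 12!/(5! × 7!)
= 479001600/(120 × 5040)
= 792

C(12,5) = 792


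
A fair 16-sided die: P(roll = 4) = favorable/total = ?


Favorable outcomes (roll = 4): 1
Total outcomes = 16
P = 1/16 = 0.0625

P = 0.0625


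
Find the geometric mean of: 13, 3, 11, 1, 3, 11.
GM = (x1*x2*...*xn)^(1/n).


Product = 13 × 3 × 11 × 1 × 3 × 11 = 14157
GM = 14157^(1/6) = 4.9185

GM = 4.9185


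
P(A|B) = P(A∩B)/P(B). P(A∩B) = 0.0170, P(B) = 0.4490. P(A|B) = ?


P(A|B) = 0.0170/0.4490 = 0.0379

P(A|B) = 0.0379


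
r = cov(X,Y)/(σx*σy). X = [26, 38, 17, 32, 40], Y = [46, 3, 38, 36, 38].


Mean X = 30.6000, Mean Y = 32.2000
SD X = 8.380931, SD Y = 14.998667
Cov = -59.720000
r = -59.720000/(8.380931*14.998667) = -0.4751

r = -0.4751


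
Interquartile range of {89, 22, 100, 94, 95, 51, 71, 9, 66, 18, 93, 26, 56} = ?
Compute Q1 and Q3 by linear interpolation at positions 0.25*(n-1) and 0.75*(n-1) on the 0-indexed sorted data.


Sorted: 9, 18, 22, 26, 51, 56, 66, 71, 89, 93, 94, 95, 100
Q1 (25th %ile) = 26.0000
Q3 (75th %ile) = 93.0000
IQR = 93.0000 - 26.0000 = 67.0000

IQR = 67.0000


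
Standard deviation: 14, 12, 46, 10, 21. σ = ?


Mean = 20.6000
Variance = 175.0400
SD = sqrt(175.0400) = 13.2303

SD = 13.2303


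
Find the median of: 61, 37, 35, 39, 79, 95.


Sorted: 35, 37, 39, 61, 79, 95
n = 6 (even)
Middle values: 39 and 61
Median = (39+61)/2 = 50.0000

Median = 50.0000


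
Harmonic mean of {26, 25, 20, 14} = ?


Sum of reciprocals = 1/26 + 1/25 + 1/20 + 1/14 = 0.199890
HM = 4/0.199890 = 20.0110

HM = 20.0110


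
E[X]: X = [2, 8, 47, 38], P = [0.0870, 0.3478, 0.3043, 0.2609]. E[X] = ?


E[X] = 2*0.0870 + 8*0.3478 + 47*0.3043 + 38*0.2609
= 0.1740 + 2.7824 + 14.3021 + 9.9142
= 27.1727

E[X] = 27.1727


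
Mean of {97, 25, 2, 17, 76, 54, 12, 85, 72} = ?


Sum = 97 + 25 + 2 + 17 + 76 + 54 + 12 + 85 + 72 = 440
n = 9
Mean = 440/9 = 48.8889

Mean = 48.8889


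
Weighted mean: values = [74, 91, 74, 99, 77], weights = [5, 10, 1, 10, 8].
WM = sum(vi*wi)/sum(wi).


Numerator = 74*5 + 91*10 + 74*1 + 99*10 + 77*8 = 2960
Denominator = 5 + 10 + 1 + 10 + 8 = 34
WM = 2960/34 = 87.0588

WM = 87.0588


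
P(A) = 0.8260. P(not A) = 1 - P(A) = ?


P(not A) = 1 - 0.8260 = 0.1740

P(not A) = 0.1740


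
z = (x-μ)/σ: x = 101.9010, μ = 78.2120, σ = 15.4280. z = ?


z = (101.9010 - 78.2120)/15.4280
= 23.6890/15.4280
= 1.5355

z = 1.5355


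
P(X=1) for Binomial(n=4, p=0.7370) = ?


C(4,1) = 4
p^1 = 0.737000
(1-p)^3 = 0.018191
P = 4 * 0.737000 * 0.018191 = 0.0536

P(X=1) = 0.0536


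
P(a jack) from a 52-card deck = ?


4 jacks in 52 cards
P = 4/52 = 0.0769

P = 0.0769


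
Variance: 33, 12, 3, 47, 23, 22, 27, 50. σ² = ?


Mean = 27.1250
Squared deviations: 34.5156, 228.7656, 582.0156, 395.0156, 17.0156, 26.2656, 0.0156, 523.2656
Sum = 1806.8750
Variance = 1806.8750/8 = 225.8594

Variance = 225.8594


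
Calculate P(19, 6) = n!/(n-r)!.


P(19,6) = 19!/13!
= 121645100408832000/6227020800
= 19535040

P(19,6) = 19535040


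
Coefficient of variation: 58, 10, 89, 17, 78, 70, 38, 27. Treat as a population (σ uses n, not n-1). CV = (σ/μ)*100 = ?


Mean = 48.3750
SD = 27.6357
CV = (27.6357/48.3750)*100 = 57.1282%

CV = 57.1282%


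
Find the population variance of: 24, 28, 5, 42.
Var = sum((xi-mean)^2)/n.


Mean = 24.7500
Squared deviations: 0.5625, 10.5625, 390.0625, 297.5625
Sum = 698.7500
Variance = 698.7500/4 = 174.6875

Variance = 174.6875


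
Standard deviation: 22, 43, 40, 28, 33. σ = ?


Mean = 33.2000
Variance = 58.9600
SD = sqrt(58.9600) = 7.6785

SD = 7.6785


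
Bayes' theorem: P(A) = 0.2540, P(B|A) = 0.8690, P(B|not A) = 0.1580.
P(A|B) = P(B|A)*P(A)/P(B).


P(B) = P(B|A)*P(A) + P(B|A')*P(A')
= 0.8690*0.2540 + 0.1580*0.7460
= 0.220726 + 0.117868 = 0.338594
P(A|B) = 0.220726/0.338594 = 0.6519

P(A|B) = 0.6519


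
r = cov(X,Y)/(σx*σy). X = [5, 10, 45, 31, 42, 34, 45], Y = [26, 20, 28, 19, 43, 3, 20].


Mean X = 30.2857, Mean Y = 22.7143
SD X = 15.285047, SD Y = 11.131863
Cov = 24.510204
r = 24.510204/(15.285047*11.131863) = 0.1440

r = 0.1440


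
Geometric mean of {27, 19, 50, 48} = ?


Product = 27 × 19 × 50 × 48 = 1231200
GM = 1231200^(1/4) = 33.3106

GM = 33.3106


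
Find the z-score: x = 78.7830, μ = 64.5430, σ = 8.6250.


z = (78.7830 - 64.5430)/8.6250
= 14.2400/8.6250
= 1.6510

z = 1.6510


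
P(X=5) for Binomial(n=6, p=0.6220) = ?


C(6,5) = 6
p^5 = 0.093100
(1-p)^1 = 0.378000
P = 6 * 0.093100 * 0.378000 = 0.2112

P(X=5) = 0.2112


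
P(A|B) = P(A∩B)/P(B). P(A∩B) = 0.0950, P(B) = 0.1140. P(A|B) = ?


P(A|B) = 0.0950/0.1140 = 0.8333

P(A|B) = 0.8333


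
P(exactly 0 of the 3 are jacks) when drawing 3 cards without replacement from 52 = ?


Hypergeometric: P(X=0) = C(4,0)·C(48,3) / C(52,3)
= 1 × 17296 / 22100
= 17296/22100 = 0.7826

P = 0.7826


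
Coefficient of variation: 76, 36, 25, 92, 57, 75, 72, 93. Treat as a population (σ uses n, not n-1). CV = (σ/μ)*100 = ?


Mean = 65.7500
SD = 23.1395
CV = (23.1395/65.7500)*100 = 35.1932%

CV = 35.1932%


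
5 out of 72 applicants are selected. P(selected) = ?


P = 5/72 = 0.0694

P = 0.0694


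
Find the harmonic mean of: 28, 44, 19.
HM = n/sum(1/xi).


Sum of reciprocals = 1/28 + 1/44 + 1/19 = 0.111073
HM = 3/0.111073 = 27.0092

HM = 27.0092


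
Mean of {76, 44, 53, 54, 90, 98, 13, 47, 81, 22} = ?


Sum = 76 + 44 + 53 + 54 + 90 + 98 + 13 + 47 + 81 + 22 = 578
n = 10
Mean = 578/10 = 57.8000

Mean = 57.8000


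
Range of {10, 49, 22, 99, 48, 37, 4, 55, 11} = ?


Max = 99, Min = 4
Range = 99 - 4 = 95

Range = 95


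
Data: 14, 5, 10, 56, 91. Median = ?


Sorted: 5, 10, 14, 56, 91
n = 5 (odd)
Middle value = 14

Median = 14


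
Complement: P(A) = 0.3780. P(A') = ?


P(not A) = 1 - 0.3780 = 0.6220

P(not A) = 0.6220


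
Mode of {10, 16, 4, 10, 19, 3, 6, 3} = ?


Frequencies: 3:2, 4:1, 6:1, 10:2, 16:1, 19:1
Max frequency = 2
Mode = 3, 10

Mode = 3, 10


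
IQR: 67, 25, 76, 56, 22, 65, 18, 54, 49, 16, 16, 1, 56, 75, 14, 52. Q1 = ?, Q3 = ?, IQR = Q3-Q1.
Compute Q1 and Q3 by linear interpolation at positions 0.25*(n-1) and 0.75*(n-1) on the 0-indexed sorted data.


Sorted: 1, 14, 16, 16, 18, 22, 25, 49, 52, 54, 56, 56, 65, 67, 75, 76
Q1 (25th %ile) = 17.5000
Q3 (75th %ile) = 58.2500
IQR = 58.2500 - 17.5000 = 40.7500

IQR = 40.7500


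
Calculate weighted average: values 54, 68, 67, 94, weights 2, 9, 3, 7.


Numerator = 54*2 + 68*9 + 67*3 + 94*7 = 1579
Denominator = 2 + 9 + 3 + 7 = 21
WM = 1579/21 = 75.1905

WM = 75.1905


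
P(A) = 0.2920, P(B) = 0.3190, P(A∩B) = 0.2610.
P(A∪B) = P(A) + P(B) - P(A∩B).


P(A∪B) = 0.2920 + 0.3190 - 0.2610
= 0.6110 - 0.2610
= 0.3500

P(A∪B) = 0.3500


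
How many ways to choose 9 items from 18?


C(18,9) = 18!/(9! × 9!)
= 6402373705728000/(362880 × 362880)
= 48620

C(18,9) = 48620


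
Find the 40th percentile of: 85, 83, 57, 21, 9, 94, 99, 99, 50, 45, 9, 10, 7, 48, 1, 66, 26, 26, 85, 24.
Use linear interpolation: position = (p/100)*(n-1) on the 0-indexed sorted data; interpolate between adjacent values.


Sorted: 1, 7, 9, 9, 10, 21, 24, 26, 26, 45, 48, 50, 57, 66, 83, 85, 85, 94, 99, 99
n = 20
Index = 40/100 * 19 = 7.6000
Lower = data[7] = 26, Upper = data[8] = 26
P40 = 26 + 0.6000*(0) = 26.0000

P40 = 26.0000


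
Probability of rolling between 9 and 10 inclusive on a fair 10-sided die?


Favorable outcomes (9 ≤ roll ≤ 10): 2
Total outcomes = 10
P = 2/10 = 0.2000

P = 0.2000


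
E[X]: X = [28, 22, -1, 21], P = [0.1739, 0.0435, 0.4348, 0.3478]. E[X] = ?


E[X] = 28*0.1739 + 22*0.0435 - 1*0.4348 + 21*0.3478
= 4.8692 + 0.9570 - 0.4348 + 7.3038
= 12.6952

E[X] = 12.6952


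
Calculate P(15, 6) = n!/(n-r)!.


P(15,6) = 15!/9!
= 1307674368000/362880
= 3603600

P(15,6) = 3603600


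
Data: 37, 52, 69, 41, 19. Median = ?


Sorted: 19, 37, 41, 52, 69
n = 5 (odd)
Middle value = 41

Median = 41


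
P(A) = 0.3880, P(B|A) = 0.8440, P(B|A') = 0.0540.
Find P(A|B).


P(B) = P(B|A)*P(A) + P(B|A')*P(A')
= 0.8440*0.3880 + 0.0540*0.6120
= 0.327472 + 0.033048 = 0.360520
P(A|B) = 0.327472/0.360520 = 0.9083

P(A|B) = 0.9083


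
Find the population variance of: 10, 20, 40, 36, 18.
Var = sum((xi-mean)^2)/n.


Mean = 24.8000
Squared deviations: 219.0400, 23.0400, 231.0400, 125.4400, 46.2400
Sum = 644.8000
Variance = 644.8000/5 = 128.9600

Variance = 128.9600


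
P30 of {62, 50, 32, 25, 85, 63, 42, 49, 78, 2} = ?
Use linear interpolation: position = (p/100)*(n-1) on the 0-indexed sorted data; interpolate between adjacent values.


Sorted: 2, 25, 32, 42, 49, 50, 62, 63, 78, 85
n = 10
Index = 30/100 * 9 = 2.7000
Lower = data[2] = 32, Upper = data[3] = 42
P30 = 32 + 0.7000*(10) = 39.0000

P30 = 39.0000


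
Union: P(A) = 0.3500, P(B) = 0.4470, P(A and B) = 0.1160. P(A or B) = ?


P(A∪B) = 0.3500 + 0.4470 - 0.1160
= 0.7970 - 0.1160
= 0.6810

P(A∪B) = 0.6810


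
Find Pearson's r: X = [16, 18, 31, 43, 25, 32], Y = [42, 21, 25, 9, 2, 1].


Mean X = 27.5000, Mean Y = 16.6667
SD X = 9.142392, SD Y = 14.429907
Cov = -76.000000
r = -76.000000/(9.142392*14.429907) = -0.5761

r = -0.5761


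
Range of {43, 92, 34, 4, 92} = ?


Max = 92, Min = 4
Range = 92 - 4 = 88

Range = 88


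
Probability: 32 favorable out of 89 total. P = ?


P = 32/89 = 0.3596

P = 0.3596


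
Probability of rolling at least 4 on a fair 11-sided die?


Favorable outcomes (roll ≥ 4): 8
Total outcomes = 11
P = 8/11 = 0.7273

P = 0.7273


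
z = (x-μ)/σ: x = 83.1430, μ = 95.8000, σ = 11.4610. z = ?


z = (83.1430 - 95.8000)/11.4610
= -12.6570/11.4610
= -1.1044

z = -1.1044


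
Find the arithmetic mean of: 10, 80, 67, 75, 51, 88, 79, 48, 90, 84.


Sum = 10 + 80 + 67 + 75 + 51 + 88 + 79 + 48 + 90 + 84 = 672
n = 10
Mean = 672/10 = 67.2000

Mean = 67.2000


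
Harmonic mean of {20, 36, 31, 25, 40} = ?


Sum of reciprocals = 1/20 + 1/36 + 1/31 + 1/25 + 1/40 = 0.175036
HM = 5/0.175036 = 28.5656

HM = 28.5656


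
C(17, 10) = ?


C(17,10) = 17!/(10! × 7!)
= 355687428096000/(3628800 × 5040)
= 19448

C(17,10) = 19448


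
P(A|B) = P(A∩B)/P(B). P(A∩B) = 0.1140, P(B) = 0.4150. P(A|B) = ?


P(A|B) = 0.1140/0.4150 = 0.2747

P(A|B) = 0.2747


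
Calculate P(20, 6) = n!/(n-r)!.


P(20,6) = 20!/14!
= 2432902008176640000/87178291200
= 27907200

P(20,6) = 27907200


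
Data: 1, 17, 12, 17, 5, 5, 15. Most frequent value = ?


Frequencies: 1:1, 5:2, 12:1, 15:1, 17:2
Max frequency = 2
Mode = 5, 17

Mode = 5, 17


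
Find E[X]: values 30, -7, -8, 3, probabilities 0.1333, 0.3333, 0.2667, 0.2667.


E[X] = 30*0.1333 - 7*0.3333 - 8*0.2667 + 3*0.2667
= 3.9990 - 2.3331 - 2.1336 + 0.8001
= 0.3324

E[X] = 0.3324


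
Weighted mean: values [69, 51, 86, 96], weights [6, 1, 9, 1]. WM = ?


Numerator = 69*6 + 51*1 + 86*9 + 96*1 = 1335
Denominator = 6 + 1 + 9 + 1 = 17
WM = 1335/17 = 78.5294

WM = 78.5294


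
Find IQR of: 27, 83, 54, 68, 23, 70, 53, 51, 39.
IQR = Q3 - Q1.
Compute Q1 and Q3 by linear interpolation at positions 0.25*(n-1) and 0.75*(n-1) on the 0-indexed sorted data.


Sorted: 23, 27, 39, 51, 53, 54, 68, 70, 83
Q1 (25th %ile) = 39.0000
Q3 (75th %ile) = 68.0000
IQR = 68.0000 - 39.0000 = 29.0000

IQR = 29.0000


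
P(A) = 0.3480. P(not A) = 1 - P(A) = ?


P(not A) = 1 - 0.3480 = 0.6520

P(not A) = 0.6520


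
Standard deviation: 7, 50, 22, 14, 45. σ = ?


Mean = 27.6000
Variance = 289.0400
SD = sqrt(289.0400) = 17.0012

SD = 17.0012


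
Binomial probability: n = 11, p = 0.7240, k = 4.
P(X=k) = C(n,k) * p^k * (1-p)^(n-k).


C(11,4) = 330
p^4 = 0.274760
(1-p)^7 = 0.000122
P = 330 * 0.274760 * 0.000122 = 0.0111

P(X=4) = 0.0111


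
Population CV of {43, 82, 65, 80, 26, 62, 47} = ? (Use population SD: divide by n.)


Mean = 57.8571
SD = 18.8788
CV = (18.8788/57.8571)*100 = 32.6300%

CV = 32.6300%


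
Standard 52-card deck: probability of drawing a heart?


13 hearts in 52 cards
P = 13/52 = 0.2500

P = 0.2500


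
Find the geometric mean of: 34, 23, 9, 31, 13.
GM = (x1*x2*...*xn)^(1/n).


Product = 34 × 23 × 9 × 31 × 13 = 2836314
GM = 2836314^(1/5) = 19.5232

GM = 19.5232


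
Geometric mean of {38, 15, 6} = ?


Product = 38 × 15 × 6 = 3420
GM = 3420^(1/3) = 15.0664

GM = 15.0664


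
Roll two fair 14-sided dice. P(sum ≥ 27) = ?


Total outcomes = 14×14 = 196
Favorable (sum ≥ 27): 3
P = 3/196 = 0.0153

P = 0.0153


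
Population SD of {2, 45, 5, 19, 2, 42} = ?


Mean = 19.1667
Variance = 329.8056
SD = sqrt(329.8056) = 18.1605

SD = 18.1605


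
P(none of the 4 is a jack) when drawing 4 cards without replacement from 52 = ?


P(no jacks) = (48/52) × (47/51) × (46/50) × (45/49)
= 0.7187

P = 0.7187


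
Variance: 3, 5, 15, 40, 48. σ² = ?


Mean = 22.2000
Squared deviations: 368.6400, 295.8400, 51.8400, 316.8400, 665.6400
Sum = 1698.8000
Variance = 1698.8000/5 = 339.7600

Variance = 339.7600


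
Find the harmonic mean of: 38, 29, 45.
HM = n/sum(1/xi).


Sum of reciprocals = 1/38 + 1/29 + 1/45 = 0.083021
HM = 3/0.083021 = 36.1355

HM = 36.1355


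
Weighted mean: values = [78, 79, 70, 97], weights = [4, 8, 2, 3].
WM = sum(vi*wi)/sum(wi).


Numerator = 78*4 + 79*8 + 70*2 + 97*3 = 1375
Denominator = 4 + 8 + 2 + 3 = 17
WM = 1375/17 = 80.8824

WM = 80.8824


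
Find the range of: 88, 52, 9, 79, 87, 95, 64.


Max = 95, Min = 9
Range = 95 - 9 = 86

Range = 86


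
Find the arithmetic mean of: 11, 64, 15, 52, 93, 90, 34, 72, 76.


Sum = 11 + 64 + 15 + 52 + 93 + 90 + 34 + 72 + 76 = 507
n = 9
Mean = 507/9 = 56.3333

Mean = 56.3333


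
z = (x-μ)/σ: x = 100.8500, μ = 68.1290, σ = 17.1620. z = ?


z = (100.8500 - 68.1290)/17.1620
= 32.7210/17.1620
= 1.9066

z = 1.9066


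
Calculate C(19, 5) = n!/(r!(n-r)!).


C(19,5) = 19!/(5! × 14!)
= 121645100408832000/(120 × 87178291200)
= 11628

C(19,5) = 11628


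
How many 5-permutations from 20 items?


P(20,5) = 20!/15!
= 2432902008176640000/1307674368000
= 1860480

P(20,5) = 1860480


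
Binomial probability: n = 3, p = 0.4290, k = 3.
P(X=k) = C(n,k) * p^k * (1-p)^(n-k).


C(3,3) = 1
p^3 = 0.078954
(1-p)^0 = 1.000000
P = 1 * 0.078954 * 1.000000 = 0.0790

P(X=3) = 0.0790


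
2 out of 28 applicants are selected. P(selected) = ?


P = 2/28 = 0.0714

P = 0.0714


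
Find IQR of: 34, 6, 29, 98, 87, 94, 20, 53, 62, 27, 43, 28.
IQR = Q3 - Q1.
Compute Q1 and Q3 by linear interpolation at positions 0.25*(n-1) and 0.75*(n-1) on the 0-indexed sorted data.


Sorted: 6, 20, 27, 28, 29, 34, 43, 53, 62, 87, 94, 98
Q1 (25th %ile) = 27.7500
Q3 (75th %ile) = 68.2500
IQR = 68.2500 - 27.7500 = 40.5000

IQR = 40.5000


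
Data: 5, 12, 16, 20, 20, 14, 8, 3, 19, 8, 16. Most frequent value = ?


Frequencies: 3:1, 5:1, 8:2, 12:1, 14:1, 16:2, 19:1, 20:2
Max frequency = 2
Mode = 8, 16, 20

Mode = 8, 16, 20


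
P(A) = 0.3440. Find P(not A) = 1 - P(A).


P(not A) = 1 - 0.3440 = 0.6560

P(not A) = 0.6560


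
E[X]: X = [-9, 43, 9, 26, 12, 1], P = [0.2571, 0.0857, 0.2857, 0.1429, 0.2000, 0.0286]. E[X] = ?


E[X] = -9*0.2571 + 43*0.0857 + 9*0.2857 + 26*0.1429 + 12*0.2000 + 1*0.0286
= -2.3139 + 3.6851 + 2.5713 + 3.7154 + 2.4000 + 0.0286
= 10.0865

E[X] = 10.0865


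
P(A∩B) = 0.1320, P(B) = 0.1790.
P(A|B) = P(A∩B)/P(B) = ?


P(A|B) = 0.1320/0.1790 = 0.7374

P(A|B) = 0.7374


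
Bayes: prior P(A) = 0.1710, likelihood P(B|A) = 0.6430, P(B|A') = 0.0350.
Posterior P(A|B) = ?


P(B) = P(B|A)*P(A) + P(B|A')*P(A')
= 0.6430*0.1710 + 0.0350*0.8290
= 0.109953 + 0.029015 = 0.138968
P(A|B) = 0.109953/0.138968 = 0.7912

P(A|B) = 0.7912


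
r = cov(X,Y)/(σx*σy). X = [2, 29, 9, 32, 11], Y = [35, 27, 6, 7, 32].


Mean X = 16.6000, Mean Y = 21.4000
SD X = 11.774549, SD Y = 12.435433
Cov = -58.640000
r = -58.640000/(11.774549*12.435433) = -0.4005

r = -0.4005


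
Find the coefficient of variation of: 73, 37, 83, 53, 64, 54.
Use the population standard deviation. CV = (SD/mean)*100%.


Mean = 60.6667
SD = 14.8623
CV = (14.8623/60.6667)*100 = 24.4983%

CV = 24.4983%


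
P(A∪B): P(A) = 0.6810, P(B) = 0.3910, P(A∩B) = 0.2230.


P(A∪B) = 0.6810 + 0.3910 - 0.2230
= 1.0720 - 0.2230
= 0.8490

P(A∪B) = 0.8490


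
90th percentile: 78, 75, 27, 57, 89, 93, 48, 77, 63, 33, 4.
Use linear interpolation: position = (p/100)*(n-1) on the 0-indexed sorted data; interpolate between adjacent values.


Sorted: 4, 27, 33, 48, 57, 63, 75, 77, 78, 89, 93
n = 11
Index = 90/100 * 10 = 9.0000
Lower = data[9] = 89, Upper = data[10] = 93
P90 = 89 + 0*(4) = 89.0000

P90 = 89.0000


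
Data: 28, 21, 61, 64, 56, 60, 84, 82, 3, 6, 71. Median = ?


Sorted: 3, 6, 21, 28, 56, 60, 61, 64, 71, 82, 84
n = 11 (odd)
Middle value = 60

Median = 60


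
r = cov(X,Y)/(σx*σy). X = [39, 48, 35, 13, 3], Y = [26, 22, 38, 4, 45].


Mean X = 27.6000, Mean Y = 27.0000
SD X = 16.847552, SD Y = 14.142136
Cov = -27.800000
r = -27.800000/(16.847552*14.142136) = -0.1167

r = -0.1167


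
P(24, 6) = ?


P(24,6) = 24!/18!
= 620448401733239439360000/6402373705728000
= 96909120

P(24,6) = 96909120


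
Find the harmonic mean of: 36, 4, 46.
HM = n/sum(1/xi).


Sum of reciprocals = 1/36 + 1/4 + 1/46 = 0.299517
HM = 3/0.299517 = 10.0161

HM = 10.0161


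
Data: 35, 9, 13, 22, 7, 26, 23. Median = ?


Sorted: 7, 9, 13, 22, 23, 26, 35
n = 7 (odd)
Middle value = 22

Median = 22


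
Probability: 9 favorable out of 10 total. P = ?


P = 9/10 = 0.9000

P = 0.9000


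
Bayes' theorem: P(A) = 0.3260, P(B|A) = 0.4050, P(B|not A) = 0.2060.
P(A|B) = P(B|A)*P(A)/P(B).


P(B) = P(B|A)*P(A) + P(B|A')*P(A')
= 0.4050*0.3260 + 0.2060*0.6740
= 0.132030 + 0.138844 = 0.270874
P(A|B) = 0.132030/0.270874 = 0.4874

P(A|B) = 0.4874


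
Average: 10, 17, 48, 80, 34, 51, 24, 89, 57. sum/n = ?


Sum = 10 + 17 + 48 + 80 + 34 + 51 + 24 + 89 + 57 = 410
n = 9
Mean = 410/9 = 45.5556

Mean = 45.5556


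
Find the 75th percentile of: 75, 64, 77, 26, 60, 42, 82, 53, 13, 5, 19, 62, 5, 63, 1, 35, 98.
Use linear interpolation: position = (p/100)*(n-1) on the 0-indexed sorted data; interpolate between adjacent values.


Sorted: 1, 5, 5, 13, 19, 26, 35, 42, 53, 60, 62, 63, 64, 75, 77, 82, 98
n = 17
Index = 75/100 * 16 = 12.0000
Lower = data[12] = 64, Upper = data[13] = 75
P75 = 64 + 0*(11) = 64.0000

P75 = 64.0000


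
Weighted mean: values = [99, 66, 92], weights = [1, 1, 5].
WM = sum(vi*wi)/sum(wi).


Numerator = 99*1 + 66*1 + 92*5 = 625
Denominator = 1 + 1 + 5 = 7
WM = 625/7 = 89.2857

WM = 89.2857


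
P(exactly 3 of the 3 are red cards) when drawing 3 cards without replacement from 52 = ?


Hypergeometric: P(X=3) = C(26,3)·C(26,0) / C(52,3)
= 2600 × 1 / 22100
= 2600/22100 = 0.1176

P = 0.1176


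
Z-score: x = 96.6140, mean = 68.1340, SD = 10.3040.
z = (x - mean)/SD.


z = (96.6140 - 68.1340)/10.3040
= 28.4800/10.3040
= 2.7640

z = 2.7640


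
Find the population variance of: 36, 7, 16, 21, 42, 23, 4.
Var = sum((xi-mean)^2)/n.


Mean = 21.2857
Squared deviations: 216.5102, 204.0816, 27.9388, 0.0816, 429.0816, 2.9388, 298.7959
Sum = 1179.4286
Variance = 1179.4286/7 = 168.4898

Variance = 168.4898


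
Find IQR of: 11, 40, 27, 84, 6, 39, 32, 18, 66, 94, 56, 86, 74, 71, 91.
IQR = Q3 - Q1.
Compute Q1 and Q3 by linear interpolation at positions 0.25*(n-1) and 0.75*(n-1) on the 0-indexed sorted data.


Sorted: 6, 11, 18, 27, 32, 39, 40, 56, 66, 71, 74, 84, 86, 91, 94
Q1 (25th %ile) = 29.5000
Q3 (75th %ile) = 79.0000
IQR = 79.0000 - 29.5000 = 49.5000

IQR = 49.5000


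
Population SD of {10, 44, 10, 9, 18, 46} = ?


Mean = 22.8333
Variance = 254.8056
SD = sqrt(254.8056) = 15.9626

SD = 15.9626


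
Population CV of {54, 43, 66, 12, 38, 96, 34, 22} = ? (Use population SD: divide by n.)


Mean = 45.6250
SD = 24.7787
CV = (24.7787/45.6250)*100 = 54.3095%

CV = 54.3095%


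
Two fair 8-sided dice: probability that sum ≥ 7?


Total outcomes = 8×8 = 64
Favorable (sum ≥ 7): 49
P = 49/64 = 0.7656

P = 0.7656


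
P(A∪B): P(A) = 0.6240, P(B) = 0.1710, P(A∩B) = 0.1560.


P(A∪B) = 0.6240 + 0.1710 - 0.1560
= 0.7950 - 0.1560
= 0.6390

P(A∪B) = 0.6390


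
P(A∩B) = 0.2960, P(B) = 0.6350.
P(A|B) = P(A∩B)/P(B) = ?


P(A|B) = 0.2960/0.6350 = 0.4661

P(A|B) = 0.4661


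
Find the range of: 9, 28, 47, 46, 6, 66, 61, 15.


Max = 66, Min = 6
Range = 66 - 6 = 60

Range = 60


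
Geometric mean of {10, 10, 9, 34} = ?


Product = 10 × 10 × 9 × 34 = 30600
GM = 30600^(1/4) = 13.2261

GM = 13.2261


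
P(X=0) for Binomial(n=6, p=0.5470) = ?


C(6,0) = 1
p^0 = 1.000000
(1-p)^6 = 0.008642
P = 1 * 1.000000 * 0.008642 = 0.0086

P(X=0) = 0.0086


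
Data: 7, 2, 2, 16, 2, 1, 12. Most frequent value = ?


Frequencies: 1:1, 2:3, 7:1, 12:1, 16:1
Max frequency = 3
Mode = 2

Mode = 2


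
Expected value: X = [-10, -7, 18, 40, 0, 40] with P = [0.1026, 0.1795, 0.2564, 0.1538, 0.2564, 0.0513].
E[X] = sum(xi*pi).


E[X] = -10*0.1026 - 7*0.1795 + 18*0.2564 + 40*0.1538 + 0*0.2564 + 40*0.0513
= -1.0260 - 1.2565 + 4.6152 + 6.1520 + 0 + 2.0520
= 10.5367

E[X] = 10.5367


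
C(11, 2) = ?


C(11,2) = 11!/(2! × 9!)
= 39916800/(2 × 362880)
= 55

C(11,2) = 55


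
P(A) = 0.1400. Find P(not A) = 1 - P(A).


P(not A) = 1 - 0.1400 = 0.8600

P(not A) = 0.8600


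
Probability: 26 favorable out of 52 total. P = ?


P = 26/52 = 0.5000

P = 0.5000


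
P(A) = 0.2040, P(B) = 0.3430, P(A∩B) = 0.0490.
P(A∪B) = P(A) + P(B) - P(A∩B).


P(A∪B) = 0.2040 + 0.3430 - 0.0490
= 0.5470 - 0.0490
= 0.4980

P(A∪B) = 0.4980


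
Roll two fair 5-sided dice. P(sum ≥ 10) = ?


Total outcomes = 5×5 = 25
Favorable (sum ≥ 10): 1
P = 1/25 = 0.0400

P = 0.0400


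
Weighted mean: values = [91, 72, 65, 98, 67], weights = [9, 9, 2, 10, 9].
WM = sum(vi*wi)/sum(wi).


Numerator = 91*9 + 72*9 + 65*2 + 98*10 + 67*9 = 3180
Denominator = 9 + 9 + 2 + 10 + 9 = 39
WM = 3180/39 = 81.5385

WM = 81.5385


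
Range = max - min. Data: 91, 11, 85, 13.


Max = 91, Min = 11
Range = 91 - 11 = 80

Range = 80


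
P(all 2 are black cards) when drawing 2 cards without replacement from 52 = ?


P(all black cards) = (26/52) × (25/51)
= 0.2451

P = 0.2451


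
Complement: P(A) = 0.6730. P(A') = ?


P(not A) = 1 - 0.6730 = 0.3270

P(not A) = 0.3270


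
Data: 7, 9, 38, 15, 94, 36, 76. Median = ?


Sorted: 7, 9, 15, 36, 38, 76, 94
n = 7 (odd)
Middle value = 36

Median = 36


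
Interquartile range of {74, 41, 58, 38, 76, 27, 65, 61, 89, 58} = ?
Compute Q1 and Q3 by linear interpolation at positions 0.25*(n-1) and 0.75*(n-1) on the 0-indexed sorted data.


Sorted: 27, 38, 41, 58, 58, 61, 65, 74, 76, 89
Q1 (25th %ile) = 45.2500
Q3 (75th %ile) = 71.7500
IQR = 71.7500 - 45.2500 = 26.5000

IQR = 26.5000


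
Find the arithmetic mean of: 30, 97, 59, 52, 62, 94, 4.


Sum = 30 + 97 + 59 + 52 + 62 + 94 + 4 = 398
n = 7
Mean = 398/7 = 56.8571

Mean = 56.8571


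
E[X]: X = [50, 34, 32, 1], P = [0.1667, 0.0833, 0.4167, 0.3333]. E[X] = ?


E[X] = 50*0.1667 + 34*0.0833 + 32*0.4167 + 1*0.3333
= 8.3350 + 2.8322 + 13.3344 + 0.3333
= 24.8349

E[X] = 24.8349


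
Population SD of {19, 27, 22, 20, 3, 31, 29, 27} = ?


Mean = 22.2500
Variance = 69.1875
SD = sqrt(69.1875) = 8.3179

SD = 8.3179


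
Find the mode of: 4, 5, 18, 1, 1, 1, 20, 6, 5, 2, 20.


Frequencies: 1:3, 2:1, 4:1, 5:2, 6:1, 18:1, 20:2
Max frequency = 3
Mode = 1

Mode = 1


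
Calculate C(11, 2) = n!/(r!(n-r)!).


C(11,2) = 11!/(2! × 9!)
= 39916800/(2 × 362880)
= 55

C(11,2) = 55


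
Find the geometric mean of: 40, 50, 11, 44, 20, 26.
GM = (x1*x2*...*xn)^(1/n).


Product = 40 × 50 × 11 × 44 × 20 × 26 = 503360000
GM = 503360000^(1/6) = 28.2042

GM = 28.2042


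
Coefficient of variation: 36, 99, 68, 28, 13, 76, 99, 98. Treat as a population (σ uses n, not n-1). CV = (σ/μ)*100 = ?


Mean = 64.6250
SD = 32.4882
CV = (32.4882/64.6250)*100 = 50.2719%

CV = 50.2719%


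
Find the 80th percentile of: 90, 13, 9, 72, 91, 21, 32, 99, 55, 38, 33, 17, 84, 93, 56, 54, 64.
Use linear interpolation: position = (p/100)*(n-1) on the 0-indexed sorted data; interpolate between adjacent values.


Sorted: 9, 13, 17, 21, 32, 33, 38, 54, 55, 56, 64, 72, 84, 90, 91, 93, 99
n = 17
Index = 80/100 * 16 = 12.8000
Lower = data[12] = 84, Upper = data[13] = 90
P80 = 84 + 0.8000*(6) = 88.8000

P80 = 88.8000


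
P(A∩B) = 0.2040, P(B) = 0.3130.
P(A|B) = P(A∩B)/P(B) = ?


P(A|B) = 0.2040/0.3130 = 0.6518

P(A|B) = 0.6518


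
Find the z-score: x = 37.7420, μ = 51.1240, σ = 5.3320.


z = (37.7420 - 51.1240)/5.3320
= -13.3820/5.3320
= -2.5098

z = -2.5098


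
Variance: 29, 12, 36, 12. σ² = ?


Mean = 22.2500
Squared deviations: 45.5625, 105.0625, 189.0625, 105.0625
Sum = 444.7500
Variance = 444.7500/4 = 111.1875

Variance = 111.1875


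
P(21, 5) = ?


P(21,5) = 21!/16!
= 51090942171709440000/20922789888000
= 2441880

P(21,5) = 2441880


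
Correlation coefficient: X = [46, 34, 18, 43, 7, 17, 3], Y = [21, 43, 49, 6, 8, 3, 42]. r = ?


Mean X = 24.0000, Mean Y = 24.5714
SD X = 15.856499, SD Y = 18.274550
Cov = -46.714286
r = -46.714286/(15.856499*18.274550) = -0.1612

r = -0.1612


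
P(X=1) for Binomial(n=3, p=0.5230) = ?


C(3,1) = 3
p^1 = 0.523000
(1-p)^2 = 0.227529
P = 3 * 0.523000 * 0.227529 = 0.3570

P(X=1) = 0.3570


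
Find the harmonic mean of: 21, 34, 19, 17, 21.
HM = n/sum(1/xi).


Sum of reciprocals = 1/21 + 1/34 + 1/19 + 1/17 + 1/21 = 0.236105
HM = 5/0.236105 = 21.1770

HM = 21.1770


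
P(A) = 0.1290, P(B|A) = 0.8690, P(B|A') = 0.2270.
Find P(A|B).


P(B) = P(B|A)*P(A) + P(B|A')*P(A')
= 0.8690*0.1290 + 0.2270*0.8710
= 0.112101 + 0.197717 = 0.309818
P(A|B) = 0.112101/0.309818 = 0.3618

P(A|B) = 0.3618


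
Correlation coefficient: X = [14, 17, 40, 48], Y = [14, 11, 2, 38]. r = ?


Mean X = 29.7500, Mean Y = 16.2500
SD X = 14.566657, SD Y = 13.311180
Cov = 88.312500
r = 88.312500/(14.566657*13.311180) = 0.4555

r = 0.4555


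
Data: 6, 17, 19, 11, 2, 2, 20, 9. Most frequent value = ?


Frequencies: 2:2, 6:1, 9:1, 11:1, 17:1, 19:1, 20:1
Max frequency = 2
Mode = 2

Mode = 2


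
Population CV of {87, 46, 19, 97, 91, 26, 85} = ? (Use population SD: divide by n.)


Mean = 64.4286
SD = 30.6588
CV = (30.6588/64.4286)*100 = 47.5856%

CV = 47.5856%


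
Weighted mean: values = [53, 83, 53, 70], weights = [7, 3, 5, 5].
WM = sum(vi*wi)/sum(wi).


Numerator = 53*7 + 83*3 + 53*5 + 70*5 = 1235
Denominator = 7 + 3 + 5 + 5 = 20
WM = 1235/20 = 61.7500

WM = 61.7500


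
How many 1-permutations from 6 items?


P(6,1) = 6!/5!
= 720/120
= 6

P(6,1) = 6
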